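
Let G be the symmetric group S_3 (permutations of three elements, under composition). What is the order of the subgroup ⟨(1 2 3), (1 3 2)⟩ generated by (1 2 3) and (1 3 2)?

3

|⟨(1 2 3)⟩| = 3 and |⟨(1 3 2)⟩| = 3, so |H| is a multiple of lcm(3, 3) = 3 and divides |G| = 6.
Closing under the operation: H = {e, (1 2 3), (1 3 2)}, so |H| = 3.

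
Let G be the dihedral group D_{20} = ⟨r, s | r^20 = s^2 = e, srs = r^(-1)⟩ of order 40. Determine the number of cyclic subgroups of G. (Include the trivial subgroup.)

A cyclic subgroup of order d is generated by each of its φ(d) elements of order d, so the cyclic subgroups of order d number (#elements of order d)/φ(d).
Cyclic subgroups by order — order 1: 1; order 2: 21; order 4: 1; order 5: 1; order 10: 1; order 20: 1.
Total: 26.

26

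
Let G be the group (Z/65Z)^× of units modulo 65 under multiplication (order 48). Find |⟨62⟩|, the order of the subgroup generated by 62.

12

Compute successive powers of 62 mod 65: 62, 9, 38, 16, 17, 14, 23, 61, …; 62^12 ≡ 1 (mod 65).
So |⟨62⟩| = 12.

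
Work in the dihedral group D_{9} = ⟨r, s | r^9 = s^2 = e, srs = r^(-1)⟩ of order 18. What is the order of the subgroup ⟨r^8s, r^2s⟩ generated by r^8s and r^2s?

|⟨r^8s⟩| = 2 and |⟨r^2s⟩| = 2, so |H| is a multiple of lcm(2, 2) = 2 and divides |G| = 18.
Closing under the operation: H = {e, r^3, r^6, r^2s, r^5s, r^8s}, so |H| = 6.

6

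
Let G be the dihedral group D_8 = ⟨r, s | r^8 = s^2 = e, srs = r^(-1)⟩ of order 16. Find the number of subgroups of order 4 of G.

5

|G| = 16 and 4 | 16, so subgroups of order 4 are possible by Lagrange.
The subgroups of order 4 are: {e, r^2, r^4, r^6}; {e, r^4, r^2s, r^6s}; {e, r^4, r^3s, r^7s}; {e, r^4, s, r^4s}; … (5 in all).
So G has 5 subgroups of order 4.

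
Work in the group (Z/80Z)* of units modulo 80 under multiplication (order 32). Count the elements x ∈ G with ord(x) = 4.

24

Enumerating element orders in G gives 24 elements of order 4.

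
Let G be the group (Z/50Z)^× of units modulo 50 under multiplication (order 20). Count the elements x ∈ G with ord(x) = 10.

4

The elements of order 10 are: 9, 19, 29, 39.
That's 4.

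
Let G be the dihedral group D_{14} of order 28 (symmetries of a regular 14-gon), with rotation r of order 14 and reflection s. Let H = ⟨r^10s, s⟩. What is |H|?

|⟨r^10s⟩| = 2 and |⟨s⟩| = 2, so |H| is a multiple of lcm(2, 2) = 2 and divides |G| = 28.
Closing under the operation: H = {e, r^2, r^4, r^6, r^8, r^10, r^12, s, r^2s, r^4s, r^6s, r^8s, r^10s, r^12s}, so |H| = 14.

14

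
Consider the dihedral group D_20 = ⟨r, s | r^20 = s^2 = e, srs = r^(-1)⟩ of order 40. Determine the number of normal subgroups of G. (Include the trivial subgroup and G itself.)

G has 48 subgroups. Checking conjugation-invariance by order — order 1: 1/1 normal; order 2: 1/21 normal; order 4: 1/11 normal; order 5: 1/1 normal; order 8: 0/5 normal; order 10: 1/5 normal; order 20: 3/3 normal; order 40: 1/1 normal.
Total normal subgroups: 9.

9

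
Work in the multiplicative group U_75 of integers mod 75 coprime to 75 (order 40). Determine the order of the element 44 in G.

Compute successive powers of 44 mod 75: 44, 61, 59, 46, 74, 31, 14, 16, …; 44^10 ≡ 1 (mod 75).
So |⟨44⟩| = 10.

10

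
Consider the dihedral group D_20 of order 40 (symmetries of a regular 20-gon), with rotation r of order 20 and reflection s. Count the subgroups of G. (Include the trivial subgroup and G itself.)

|G| = 40, so by Lagrange every subgroup order divides 40. Divisors: 1, 2, 4, 5, 8, 10, 20, 40.
Subgroups by order — order 1: 1; order 2: 21; order 4: 11; order 5: 1; order 8: 5; order 10: 5; order 20: 3; order 40: 1.
Total: 1 + 21 + 11 + 1 + 5 + 5 + 3 + 1 = 48.

48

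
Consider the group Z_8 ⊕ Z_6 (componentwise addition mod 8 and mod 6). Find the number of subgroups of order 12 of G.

3

|G| = 48 and 12 | 48, so subgroups of order 12 are possible by Lagrange.
The subgroups of order 12 are: {(0,0), (0,1), (0,2), (0,3), (0,4), (0,5), (4,0), (4,1), (4,2), (4,3), (4,4), (4,5)}; {(0,0), (0,2), (0,4), (2,0), (2,2), (2,4), (4,0), (4,2), (4,4), (6,0), (6,2), (6,4)}; {(0,0), (0,2), (0,4), (2,1), (2,3), (2,5), (4,0), (4,2), (4,4), (6,1), (6,3), (6,5)}.
So G has 3 subgroups of order 12.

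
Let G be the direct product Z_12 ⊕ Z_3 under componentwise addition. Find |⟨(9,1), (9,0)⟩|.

|⟨(9,1)⟩| = 12 and |⟨(9,0)⟩| = 4, so |H| is a multiple of lcm(12, 4) = 12 and divides |G| = 36.
Closing under the operation: H = {(0,0), (0,1), (0,2), (3,0), (3,1), (3,2), (6,0), (6,1), (6,2), (9,0), (9,1), (9,2)}, so |H| = 12.

12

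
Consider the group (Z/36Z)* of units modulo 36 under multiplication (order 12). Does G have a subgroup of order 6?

Yes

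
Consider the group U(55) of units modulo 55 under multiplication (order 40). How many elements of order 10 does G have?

Enumerating element orders in G gives 12 elements of order 10.

12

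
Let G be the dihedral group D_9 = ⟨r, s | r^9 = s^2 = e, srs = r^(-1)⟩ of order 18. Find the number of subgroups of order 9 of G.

1

|G| = 18 and 9 | 18, so subgroups of order 9 are possible by Lagrange.
The subgroups of order 9 are: {e, r, r^2, r^3, r^4, r^5, r^6, r^7, r^8}.
So G has 1 subgroup of order 9.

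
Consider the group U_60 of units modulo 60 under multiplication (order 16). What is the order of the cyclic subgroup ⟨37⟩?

4

Compute successive powers of 37 mod 60: 37, 49, 13, 1; 37^4 ≡ 1 (mod 60).
So |⟨37⟩| = 4.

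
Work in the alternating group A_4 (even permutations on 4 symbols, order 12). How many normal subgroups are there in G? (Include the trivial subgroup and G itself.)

G has 10 subgroups. Checking conjugation-invariance by order — order 1: 1/1 normal; order 2: 0/3 normal; order 3: 0/4 normal; order 4: 1/1 normal; order 12: 1/1 normal.
Total normal subgroups: 3.

3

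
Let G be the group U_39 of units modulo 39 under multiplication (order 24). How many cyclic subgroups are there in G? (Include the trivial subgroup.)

Group the elements of G by the cyclic subgroup they generate; each cyclic subgroup of order d accounts for φ(d) elements.
Cyclic subgroups by order — order 1: 1; order 2: 3; order 3: 1; order 4: 2; order 6: 3; order 12: 2.
Total: 12.

12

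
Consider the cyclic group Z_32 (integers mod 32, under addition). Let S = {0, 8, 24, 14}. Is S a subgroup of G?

No

14 ∈ S but its inverse 18 ∉ S, so S is not a subgroup.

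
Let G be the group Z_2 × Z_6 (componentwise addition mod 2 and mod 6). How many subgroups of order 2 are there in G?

3

|G| = 12 and 2 | 12, so subgroups of order 2 are possible by Lagrange.
The subgroups of order 2 are: {(0,0), (0,3)}; {(0,0), (1,0)}; {(0,0), (1,3)}.
So G has 3 subgroups of order 2.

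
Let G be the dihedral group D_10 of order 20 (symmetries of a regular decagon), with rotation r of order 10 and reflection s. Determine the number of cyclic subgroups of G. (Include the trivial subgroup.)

A cyclic subgroup of order d is generated by each of its φ(d) elements of order d, so the cyclic subgroups of order d number (#elements of order d)/φ(d).
Cyclic subgroups by order — order 1: 1; order 2: 11; order 5: 1; order 10: 1.
Total: 14.

14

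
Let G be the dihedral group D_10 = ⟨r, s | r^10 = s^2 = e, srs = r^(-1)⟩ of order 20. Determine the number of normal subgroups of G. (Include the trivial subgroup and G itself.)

G has 22 subgroups. Checking conjugation-invariance by order — order 1: 1/1 normal; order 2: 1/11 normal; order 4: 0/5 normal; order 5: 1/1 normal; order 10: 3/3 normal; order 20: 1/1 normal.
Total normal subgroups: 7.

7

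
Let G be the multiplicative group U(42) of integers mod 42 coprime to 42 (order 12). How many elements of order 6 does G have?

6

The elements of order 6 are: 5, 11, 17, 19, 23, 31.
That's 6.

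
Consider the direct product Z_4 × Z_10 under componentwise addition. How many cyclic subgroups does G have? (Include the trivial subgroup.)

12

Each element a generates a cyclic subgroup ⟨a⟩; distinct elements may generate the same one (a cyclic group of order d has φ(d) generators).
Cyclic subgroups by order — order 1: 1; order 2: 3; order 4: 2; order 5: 1; order 10: 3; order 20: 2.
Total: 12.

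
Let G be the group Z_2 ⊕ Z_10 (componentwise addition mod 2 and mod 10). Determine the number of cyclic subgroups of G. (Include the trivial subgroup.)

8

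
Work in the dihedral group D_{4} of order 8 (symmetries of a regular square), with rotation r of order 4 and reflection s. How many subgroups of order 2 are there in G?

|G| = 8 and 2 | 8, so subgroups of order 2 are possible by Lagrange.
The subgroups of order 2 are: {e, r^2}; {e, r^2s}; {e, r^3s}; {e, rs}; … (5 in all).
So G has 5 subgroups of order 2.

5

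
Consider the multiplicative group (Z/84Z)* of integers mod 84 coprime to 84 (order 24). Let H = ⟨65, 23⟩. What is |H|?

12

|⟨65⟩| = 6 and |⟨23⟩| = 6, so |H| is a multiple of lcm(6, 6) = 6 and divides |G| = 24.
Closing under the operation: H = {1, 11, 23, 25, 29, 37, 43, 53, 65, 67, 71, 79}, so |H| = 12.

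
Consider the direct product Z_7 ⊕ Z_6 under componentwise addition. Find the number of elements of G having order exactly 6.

2

An element (a,b) has order lcm(ord(a), ord(b)); count pairs with lcm equal to 6.
Enumerating gives 2 such elements.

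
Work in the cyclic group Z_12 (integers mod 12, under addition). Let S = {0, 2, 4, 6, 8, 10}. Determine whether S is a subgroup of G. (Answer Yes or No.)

Yes

|S| = 6 divides |G| = 12, consistent with Lagrange.
S contains the identity, every element's inverse is in S, and S is closed under +: it is a subgroup.
In fact S = ⟨2⟩.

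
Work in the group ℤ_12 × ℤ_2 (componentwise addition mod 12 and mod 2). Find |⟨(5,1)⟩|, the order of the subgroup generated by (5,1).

12

The order of (5,1) in Z_12 × Z_2 is lcm(ord(5) in Z_12, ord(1) in Z_2).
ord(5) = 12 and ord(1) = 2, so |⟨(5,1)⟩| = lcm(12, 2) = 12.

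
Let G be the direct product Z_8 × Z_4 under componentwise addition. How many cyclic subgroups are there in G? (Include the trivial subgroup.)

Each element a generates a cyclic subgroup ⟨a⟩; distinct elements may generate the same one (a cyclic group of order d has φ(d) generators).
Cyclic subgroups by order — order 1: 1; order 2: 3; order 4: 6; order 8: 4.
Total: 14.

14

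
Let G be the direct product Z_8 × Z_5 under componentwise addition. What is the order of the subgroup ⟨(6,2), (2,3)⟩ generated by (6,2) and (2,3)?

|⟨(6,2)⟩| = 20 and |⟨(2,3)⟩| = 20, so |H| is a multiple of lcm(20, 20) = 20 and divides |G| = 40.
Closing under the operation: H = {(0,0), (0,1), (0,2), (0,3), (0,4), (2,0), (2,1), (2,2), (2,3), (2,4), (4,0), (4,1), (4,2), (4,3), (4,4), (6,0), (6,1), (6,2), (6,3), (6,4)}, so |H| = 20.

20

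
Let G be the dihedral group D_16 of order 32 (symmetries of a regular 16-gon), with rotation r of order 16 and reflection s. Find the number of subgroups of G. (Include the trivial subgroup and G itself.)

|G| = 32, so by Lagrange every subgroup order divides 32. Divisors: 1, 2, 4, 8, 16, 32.
Subgroups by order — order 1: 1; order 2: 17; order 4: 9; order 8: 5; order 16: 3; order 32: 1.
Total: 1 + 17 + 9 + 5 + 3 + 1 = 36.

36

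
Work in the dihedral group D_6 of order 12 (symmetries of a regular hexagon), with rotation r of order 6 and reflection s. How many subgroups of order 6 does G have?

3

|G| = 12 and 6 | 12, so subgroups of order 6 are possible by Lagrange.
The subgroups of order 6 are: {e, r, r^2, r^3, r^4, r^5}; {e, r^2, r^4, s, r^2s, r^4s}; {e, r^2, r^4, rs, r^3s, r^5s}.
So G has 3 subgroups of order 6.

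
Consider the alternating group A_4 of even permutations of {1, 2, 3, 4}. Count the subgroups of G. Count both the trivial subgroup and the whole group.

10

|G| = 12, so by Lagrange every subgroup order divides 12. Divisors: 1, 2, 3, 4, 6, 12.
Subgroups by order — order 1: 1; order 2: 3; order 3: 4; order 4: 1; order 6: 0; order 12: 1.
Total: 1 + 3 + 4 + 1 + 0 + 1 = 10.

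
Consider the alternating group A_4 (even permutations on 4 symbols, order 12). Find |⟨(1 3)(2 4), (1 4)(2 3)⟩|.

|⟨(1 3)(2 4)⟩| = 2 and |⟨(1 4)(2 3)⟩| = 2, so |H| is a multiple of lcm(2, 2) = 2 and divides |G| = 12.
Closing under the operation: H = {e, (1 2)(3 4), (1 3)(2 4), (1 4)(2 3)}, so |H| = 4.

4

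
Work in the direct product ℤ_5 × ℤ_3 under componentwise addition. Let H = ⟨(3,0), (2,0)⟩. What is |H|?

|⟨(3,0)⟩| = 5 and |⟨(2,0)⟩| = 5, so |H| is a multiple of lcm(5, 5) = 5 and divides |G| = 15.
Closing under the operation: H = {(0,0), (1,0), (2,0), (3,0), (4,0)}, so |H| = 5.

5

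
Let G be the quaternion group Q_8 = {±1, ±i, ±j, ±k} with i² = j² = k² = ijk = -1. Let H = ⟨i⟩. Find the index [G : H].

|⟨i⟩| = 4 and |G| = 8.
By Lagrange, [G : H] = |G|/|H| = 8/4 = 2.

2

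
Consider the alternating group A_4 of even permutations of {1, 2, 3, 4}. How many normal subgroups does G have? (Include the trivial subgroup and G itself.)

3

G has 10 subgroups. Checking conjugation-invariance by order — order 1: 1/1 normal; order 2: 0/3 normal; order 3: 0/4 normal; order 4: 1/1 normal; order 12: 1/1 normal.
Total normal subgroups: 3.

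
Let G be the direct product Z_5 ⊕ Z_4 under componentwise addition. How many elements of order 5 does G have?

4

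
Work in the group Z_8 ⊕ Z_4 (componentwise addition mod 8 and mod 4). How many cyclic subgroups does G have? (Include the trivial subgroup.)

Group the elements of G by the cyclic subgroup they generate; each cyclic subgroup of order d accounts for φ(d) elements.
Cyclic subgroups by order — order 1: 1; order 2: 3; order 4: 6; order 8: 4.
Total: 14.

14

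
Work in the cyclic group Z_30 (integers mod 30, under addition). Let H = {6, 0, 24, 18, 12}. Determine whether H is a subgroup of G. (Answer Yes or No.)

|H| = 5 divides |G| = 30, consistent with Lagrange.
H contains the identity, every element's inverse is in H, and H is closed under +: it is a subgroup.
In fact H = ⟨18⟩.

Yes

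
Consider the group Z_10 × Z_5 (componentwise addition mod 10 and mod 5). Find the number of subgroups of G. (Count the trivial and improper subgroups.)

|G| = 50, so by Lagrange every subgroup order divides 50. Divisors: 1, 2, 5, 10, 25, 50.
Subgroups by order — order 1: 1; order 2: 1; order 5: 6; order 10: 6; order 25: 1; order 50: 1.
Total: 1 + 1 + 6 + 6 + 1 + 1 = 16.

16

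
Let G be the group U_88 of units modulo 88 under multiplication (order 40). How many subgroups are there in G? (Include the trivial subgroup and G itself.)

32

|G| = 40, so by Lagrange every subgroup order divides 40. Divisors: 1, 2, 4, 5, 8, 10, 20, 40.
Subgroups by order — order 1: 1; order 2: 7; order 4: 7; order 5: 1; order 8: 1; order 10: 7; order 20: 7; order 40: 1.
Total: 1 + 7 + 7 + 1 + 1 + 7 + 7 + 1 = 32.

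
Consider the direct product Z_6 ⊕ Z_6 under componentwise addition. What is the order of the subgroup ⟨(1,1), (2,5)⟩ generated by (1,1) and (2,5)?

12

|⟨(1,1)⟩| = 6 and |⟨(2,5)⟩| = 6, so |H| is a multiple of lcm(6, 6) = 6 and divides |G| = 36.
Closing under the operation: H = {(0,0), (0,3), (1,1), (1,4), (2,2), (2,5), (3,0), (3,3), (4,1), (4,4), (5,2), (5,5)}, so |H| = 12.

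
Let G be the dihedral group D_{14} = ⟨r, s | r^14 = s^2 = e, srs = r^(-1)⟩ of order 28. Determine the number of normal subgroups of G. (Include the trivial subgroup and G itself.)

7

G has 28 subgroups. Checking conjugation-invariance by order — order 1: 1/1 normal; order 2: 1/15 normal; order 4: 0/7 normal; order 7: 1/1 normal; order 14: 3/3 normal; order 28: 1/1 normal.
Total normal subgroups: 7.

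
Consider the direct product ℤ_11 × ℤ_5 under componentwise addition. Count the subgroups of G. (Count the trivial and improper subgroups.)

4

|G| = 55, so by Lagrange every subgroup order divides 55. Divisors: 1, 5, 11, 55.
Subgroups by order — order 1: 1; order 5: 1; order 11: 1; order 55: 1.
Total: 1 + 1 + 1 + 1 = 4.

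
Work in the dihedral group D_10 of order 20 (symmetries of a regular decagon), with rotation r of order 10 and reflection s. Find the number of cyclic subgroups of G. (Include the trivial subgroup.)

14

Each element a generates a cyclic subgroup ⟨a⟩; distinct elements may generate the same one (a cyclic group of order d has φ(d) generators).
Cyclic subgroups by order — order 1: 1; order 2: 11; order 5: 1; order 10: 1.
Total: 14.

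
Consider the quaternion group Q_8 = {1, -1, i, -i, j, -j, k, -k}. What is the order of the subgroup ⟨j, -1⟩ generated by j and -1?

|⟨j⟩| = 4 and |⟨-1⟩| = 2, so |H| is a multiple of lcm(4, 2) = 4 and divides |G| = 8.
Closing under the operation: H = {1, -1, j, -j}, so |H| = 4.

4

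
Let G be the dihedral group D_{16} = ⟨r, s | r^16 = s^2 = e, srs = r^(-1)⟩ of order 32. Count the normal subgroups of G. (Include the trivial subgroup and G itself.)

8

G has 36 subgroups. Checking conjugation-invariance by order — order 1: 1/1 normal; order 2: 1/17 normal; order 4: 1/9 normal; order 8: 1/5 normal; order 16: 3/3 normal; order 32: 1/1 normal.
Total normal subgroups: 8.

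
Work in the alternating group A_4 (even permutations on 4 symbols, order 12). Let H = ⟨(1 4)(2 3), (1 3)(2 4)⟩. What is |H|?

4

|⟨(1 4)(2 3)⟩| = 2 and |⟨(1 3)(2 4)⟩| = 2, so |H| is a multiple of lcm(2, 2) = 2 and divides |G| = 12.
Closing under the operation: H = {e, (1 2)(3 4), (1 3)(2 4), (1 4)(2 3)}, so |H| = 4.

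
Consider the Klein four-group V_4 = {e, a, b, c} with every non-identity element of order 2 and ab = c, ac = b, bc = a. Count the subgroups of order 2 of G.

|G| = 4 and 2 | 4, so subgroups of order 2 are possible by Lagrange.
The subgroups of order 2 are: {e, a}; {e, b}; {e, c}.
So G has 3 subgroups of order 2.

3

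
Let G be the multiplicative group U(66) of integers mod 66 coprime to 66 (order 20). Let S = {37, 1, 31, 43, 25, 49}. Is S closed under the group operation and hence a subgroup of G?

No

|S| = 6 does not divide |G| = 20, so by Lagrange S is not a subgroup.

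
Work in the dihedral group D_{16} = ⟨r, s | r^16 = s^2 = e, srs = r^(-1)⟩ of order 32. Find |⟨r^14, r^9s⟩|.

16

|⟨r^14⟩| = 8 and |⟨r^9s⟩| = 2, so |H| is a multiple of lcm(8, 2) = 8 and divides |G| = 32.
Closing under the operation: H = {e, r^2, r^4, r^6, r^8, r^10, r^12, r^14, rs, r^3s, r^5s, r^7s, r^9s, r^11s, r^13s, r^15s}, so |H| = 16.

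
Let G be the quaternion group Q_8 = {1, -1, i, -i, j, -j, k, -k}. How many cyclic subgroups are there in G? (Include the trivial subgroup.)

5

Each element a generates a cyclic subgroup ⟨a⟩; distinct elements may generate the same one (a cyclic group of order d has φ(d) generators).
Cyclic subgroups by order — order 1: 1; order 2: 1; order 4: 3.
Total: 5.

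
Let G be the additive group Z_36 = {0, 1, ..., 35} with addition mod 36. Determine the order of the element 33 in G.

In Z_36, the order of an element a is n/gcd(a, n).
gcd(33, 36) = 3, so |⟨33⟩| = 36/3 = 12.

12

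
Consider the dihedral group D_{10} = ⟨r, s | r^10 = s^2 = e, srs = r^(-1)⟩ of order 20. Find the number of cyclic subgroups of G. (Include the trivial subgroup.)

14

Group the elements of G by the cyclic subgroup they generate; each cyclic subgroup of order d accounts for φ(d) elements.
Cyclic subgroups by order — order 1: 1; order 2: 11; order 5: 1; order 10: 1.
Total: 14.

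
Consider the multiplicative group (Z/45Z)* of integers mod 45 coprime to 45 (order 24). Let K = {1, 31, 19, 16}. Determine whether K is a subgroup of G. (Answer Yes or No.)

No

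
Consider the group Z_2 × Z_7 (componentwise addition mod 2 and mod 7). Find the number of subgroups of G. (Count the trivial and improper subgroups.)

4

|G| = 14, so by Lagrange every subgroup order divides 14. Divisors: 1, 2, 7, 14.
Subgroups by order — order 1: 1; order 2: 1; order 7: 1; order 14: 1.
Total: 1 + 1 + 1 + 1 = 4.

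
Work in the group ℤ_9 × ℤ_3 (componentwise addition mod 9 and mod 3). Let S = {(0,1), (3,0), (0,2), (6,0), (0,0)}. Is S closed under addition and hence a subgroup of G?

No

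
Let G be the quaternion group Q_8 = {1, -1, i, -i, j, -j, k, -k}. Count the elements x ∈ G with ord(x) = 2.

1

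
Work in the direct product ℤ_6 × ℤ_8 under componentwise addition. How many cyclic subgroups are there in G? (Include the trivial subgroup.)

16

Each element a generates a cyclic subgroup ⟨a⟩; distinct elements may generate the same one (a cyclic group of order d has φ(d) generators).
Cyclic subgroups by order — order 1: 1; order 2: 3; order 3: 1; order 4: 2; order 6: 3; order 8: 2; order 12: 2; order 24: 2.
Total: 16.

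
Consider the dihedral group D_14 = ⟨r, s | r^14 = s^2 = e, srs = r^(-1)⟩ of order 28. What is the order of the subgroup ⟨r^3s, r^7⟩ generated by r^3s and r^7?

4

|⟨r^3s⟩| = 2 and |⟨r^7⟩| = 2, so |H| is a multiple of lcm(2, 2) = 2 and divides |G| = 28.
Closing under the operation: H = {e, r^7, r^3s, r^10s}, so |H| = 4.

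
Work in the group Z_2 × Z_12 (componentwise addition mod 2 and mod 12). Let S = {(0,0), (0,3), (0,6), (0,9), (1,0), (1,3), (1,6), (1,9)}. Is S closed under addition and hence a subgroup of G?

Yes

|S| = 8 divides |G| = 24, consistent with Lagrange.
S contains the identity, every element's inverse is in S, and S is closed under +: it is a subgroup.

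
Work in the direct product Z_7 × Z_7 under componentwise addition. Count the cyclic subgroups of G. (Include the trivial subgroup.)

Group the elements of G by the cyclic subgroup they generate; each cyclic subgroup of order d accounts for φ(d) elements.
Cyclic subgroups by order — order 1: 1; order 7: 8.
Total: 9.

9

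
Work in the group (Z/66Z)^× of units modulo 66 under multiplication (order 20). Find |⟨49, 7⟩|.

|⟨49⟩| = 5 and |⟨7⟩| = 10, so |H| is a multiple of lcm(5, 10) = 10 and divides |G| = 20.
Closing under the operation: H = {1, 7, 13, 19, 25, 31, 37, 43, 49, 61}, so |H| = 10.

10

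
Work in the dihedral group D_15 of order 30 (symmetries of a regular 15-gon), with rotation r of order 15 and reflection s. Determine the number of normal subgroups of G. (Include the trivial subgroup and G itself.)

5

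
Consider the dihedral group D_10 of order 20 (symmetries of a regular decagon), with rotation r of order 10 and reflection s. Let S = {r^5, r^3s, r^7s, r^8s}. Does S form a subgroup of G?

The identity e ∉ S, so S is not a subgroup.

No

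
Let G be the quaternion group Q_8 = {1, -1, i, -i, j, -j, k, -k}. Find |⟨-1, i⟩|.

|⟨-1⟩| = 2 and |⟨i⟩| = 4, so |H| is a multiple of lcm(2, 4) = 4 and divides |G| = 8.
Closing under the operation: H = {1, -1, i, -i}, so |H| = 4.

4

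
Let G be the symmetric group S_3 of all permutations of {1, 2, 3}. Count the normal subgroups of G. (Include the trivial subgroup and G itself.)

G has 6 subgroups. Checking conjugation-invariance by order — order 1: 1/1 normal; order 2: 0/3 normal; order 3: 1/1 normal; order 6: 1/1 normal.
Total normal subgroups: 3.

3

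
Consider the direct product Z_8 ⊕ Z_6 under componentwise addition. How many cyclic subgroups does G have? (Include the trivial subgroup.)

16

Each element a generates a cyclic subgroup ⟨a⟩; distinct elements may generate the same one (a cyclic group of order d has φ(d) generators).
Cyclic subgroups by order — order 1: 1; order 2: 3; order 3: 1; order 4: 2; order 6: 3; order 8: 2; order 12: 2; order 24: 2.
Total: 16.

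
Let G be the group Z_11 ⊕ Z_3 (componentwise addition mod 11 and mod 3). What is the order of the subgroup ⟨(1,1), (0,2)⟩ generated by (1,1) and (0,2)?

33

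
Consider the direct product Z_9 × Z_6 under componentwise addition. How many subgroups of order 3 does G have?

|G| = 54 and 3 | 54, so subgroups of order 3 are possible by Lagrange.
The subgroups of order 3 are: {(0,0), (0,2), (0,4)}; {(0,0), (3,0), (6,0)}; {(0,0), (3,2), (6,4)}; {(0,0), (3,4), (6,2)}.
So G has 4 subgroups of order 3.

4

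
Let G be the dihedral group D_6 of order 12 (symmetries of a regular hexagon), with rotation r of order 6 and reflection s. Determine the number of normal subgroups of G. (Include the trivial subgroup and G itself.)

7

G has 16 subgroups. Checking conjugation-invariance by order — order 1: 1/1 normal; order 2: 1/7 normal; order 3: 1/1 normal; order 4: 0/3 normal; order 6: 3/3 normal; order 12: 1/1 normal.
Total normal subgroups: 7.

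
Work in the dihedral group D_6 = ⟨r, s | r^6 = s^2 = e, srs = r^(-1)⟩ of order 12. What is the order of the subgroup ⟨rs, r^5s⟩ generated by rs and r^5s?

|⟨rs⟩| = 2 and |⟨r^5s⟩| = 2, so |H| is a multiple of lcm(2, 2) = 2 and divides |G| = 12.
Closing under the operation: H = {e, r^2, r^4, rs, r^3s, r^5s}, so |H| = 6.

6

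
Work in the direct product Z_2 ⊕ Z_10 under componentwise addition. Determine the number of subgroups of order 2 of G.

3

|G| = 20 and 2 | 20, so subgroups of order 2 are possible by Lagrange.
The subgroups of order 2 are: {(0,0), (0,5)}; {(0,0), (1,0)}; {(0,0), (1,5)}.
So G has 3 subgroups of order 2.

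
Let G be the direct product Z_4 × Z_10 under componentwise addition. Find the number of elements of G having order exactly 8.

An element (a,b) has order lcm(ord(a), ord(b)); count pairs with lcm equal to 8.
Enumerating gives 0 such elements.

0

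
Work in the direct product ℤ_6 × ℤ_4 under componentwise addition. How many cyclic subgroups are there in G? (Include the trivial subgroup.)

12

Group the elements of G by the cyclic subgroup they generate; each cyclic subgroup of order d accounts for φ(d) elements.
Cyclic subgroups by order — order 1: 1; order 2: 3; order 3: 1; order 4: 2; order 6: 3; order 12: 2.
Total: 12.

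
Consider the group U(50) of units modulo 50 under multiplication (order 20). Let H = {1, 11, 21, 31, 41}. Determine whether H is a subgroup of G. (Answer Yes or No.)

|H| = 5 divides |G| = 20, consistent with Lagrange.
H contains the identity, every element's inverse is in H, and H is closed under ·: it is a subgroup.
In fact H = ⟨21⟩.

Yes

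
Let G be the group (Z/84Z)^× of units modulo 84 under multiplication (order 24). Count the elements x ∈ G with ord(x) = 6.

14

Enumerating element orders in G gives 14 elements of order 6.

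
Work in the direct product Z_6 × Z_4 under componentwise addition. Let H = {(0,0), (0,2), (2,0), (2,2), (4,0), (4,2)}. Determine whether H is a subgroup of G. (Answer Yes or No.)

|H| = 6 divides |G| = 24, consistent with Lagrange.
H contains the identity, every element's inverse is in H, and H is closed under +: it is a subgroup.
In fact H = ⟨(2,2)⟩.

Yes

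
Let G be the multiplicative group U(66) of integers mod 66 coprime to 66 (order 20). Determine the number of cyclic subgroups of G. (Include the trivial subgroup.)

Each element a generates a cyclic subgroup ⟨a⟩; distinct elements may generate the same one (a cyclic group of order d has φ(d) generators).
Cyclic subgroups by order — order 1: 1; order 2: 3; order 5: 1; order 10: 3.
Total: 8.

8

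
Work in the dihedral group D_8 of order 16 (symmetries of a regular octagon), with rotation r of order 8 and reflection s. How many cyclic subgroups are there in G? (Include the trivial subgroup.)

A cyclic subgroup of order d is generated by each of its φ(d) elements of order d, so the cyclic subgroups of order d number (#elements of order d)/φ(d).
Cyclic subgroups by order — order 1: 1; order 2: 9; order 4: 1; order 8: 1.
Total: 12.

12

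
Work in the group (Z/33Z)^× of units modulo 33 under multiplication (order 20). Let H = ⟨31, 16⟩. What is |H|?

5

|⟨31⟩| = 5 and |⟨16⟩| = 5, so |H| is a multiple of lcm(5, 5) = 5 and divides |G| = 20.
Closing under the operation: H = {1, 4, 16, 25, 31}, so |H| = 5.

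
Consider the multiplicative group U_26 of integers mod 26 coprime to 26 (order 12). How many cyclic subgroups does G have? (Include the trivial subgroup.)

6

Group the elements of G by the cyclic subgroup they generate; each cyclic subgroup of order d accounts for φ(d) elements.
Cyclic subgroups by order — order 1: 1; order 2: 1; order 3: 1; order 4: 1; order 6: 1; order 12: 1.
Total: 6.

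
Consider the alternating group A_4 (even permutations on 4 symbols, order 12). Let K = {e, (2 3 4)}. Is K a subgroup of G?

No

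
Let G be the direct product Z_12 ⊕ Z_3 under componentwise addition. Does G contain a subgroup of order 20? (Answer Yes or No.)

20 does not divide |G| = 36, so by Lagrange no subgroup of order 20 exists.

No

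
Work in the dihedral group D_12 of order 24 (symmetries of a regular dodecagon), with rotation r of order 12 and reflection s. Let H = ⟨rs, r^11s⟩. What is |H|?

12

|⟨rs⟩| = 2 and |⟨r^11s⟩| = 2, so |H| is a multiple of lcm(2, 2) = 2 and divides |G| = 24.
Closing under the operation: H = {e, r^2, r^4, r^6, r^8, r^10, rs, r^3s, r^5s, r^7s, r^9s, r^11s}, so |H| = 12.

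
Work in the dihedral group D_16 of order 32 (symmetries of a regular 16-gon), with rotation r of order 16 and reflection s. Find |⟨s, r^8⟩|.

|⟨s⟩| = 2 and |⟨r^8⟩| = 2, so |H| is a multiple of lcm(2, 2) = 2 and divides |G| = 32.
Closing under the operation: H = {e, r^8, s, r^8s}, so |H| = 4.

4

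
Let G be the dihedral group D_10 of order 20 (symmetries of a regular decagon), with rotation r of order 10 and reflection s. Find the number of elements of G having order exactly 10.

The elements of order 10 are: r, r^3, r^7, r^9.
That's 4.

4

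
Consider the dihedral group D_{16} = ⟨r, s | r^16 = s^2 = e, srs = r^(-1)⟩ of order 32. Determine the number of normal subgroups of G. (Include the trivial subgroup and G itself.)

G has 36 subgroups. Checking conjugation-invariance by order — order 1: 1/1 normal; order 2: 1/17 normal; order 4: 1/9 normal; order 8: 1/5 normal; order 16: 3/3 normal; order 32: 1/1 normal.
Total normal subgroups: 8.

8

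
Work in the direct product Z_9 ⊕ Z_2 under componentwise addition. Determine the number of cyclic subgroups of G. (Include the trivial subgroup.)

Group the elements of G by the cyclic subgroup they generate; each cyclic subgroup of order d accounts for φ(d) elements.
Cyclic subgroups by order — order 1: 1; order 2: 1; order 3: 1; order 6: 1; order 9: 1; order 18: 1.
Total: 6.

6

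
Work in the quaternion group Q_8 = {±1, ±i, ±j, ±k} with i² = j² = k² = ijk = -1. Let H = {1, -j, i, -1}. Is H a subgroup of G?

No

-j ∈ H but its inverse j ∉ H, so H is not a subgroup.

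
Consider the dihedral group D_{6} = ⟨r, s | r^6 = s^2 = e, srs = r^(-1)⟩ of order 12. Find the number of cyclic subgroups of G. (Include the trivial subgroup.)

10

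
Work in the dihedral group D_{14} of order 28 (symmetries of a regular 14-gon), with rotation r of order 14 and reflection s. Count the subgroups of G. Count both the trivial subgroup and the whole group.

|G| = 28, so by Lagrange every subgroup order divides 28. Divisors: 1, 2, 4, 7, 14, 28.
Subgroups by order — order 1: 1; order 2: 15; order 4: 7; order 7: 1; order 14: 3; order 28: 1.
Total: 1 + 15 + 7 + 1 + 3 + 1 = 28.

28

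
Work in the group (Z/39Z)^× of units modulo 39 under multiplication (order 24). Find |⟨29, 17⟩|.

|⟨29⟩| = 6 and |⟨17⟩| = 6, so |H| is a multiple of lcm(6, 6) = 6 and divides |G| = 24.
Closing under the operation: H = {1, 4, 10, 14, 16, 17, 22, 23, 25, 29, 35, 38}, so |H| = 12.

12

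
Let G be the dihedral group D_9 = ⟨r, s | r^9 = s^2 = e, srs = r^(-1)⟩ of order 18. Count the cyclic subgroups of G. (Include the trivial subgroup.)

12

Each element a generates a cyclic subgroup ⟨a⟩; distinct elements may generate the same one (a cyclic group of order d has φ(d) generators).
Cyclic subgroups by order — order 1: 1; order 2: 9; order 3: 1; order 9: 1.
Total: 12.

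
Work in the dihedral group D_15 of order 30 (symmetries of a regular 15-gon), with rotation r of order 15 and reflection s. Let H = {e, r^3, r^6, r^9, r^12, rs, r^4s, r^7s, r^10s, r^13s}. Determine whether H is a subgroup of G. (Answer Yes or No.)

|H| = 10 divides |G| = 30, consistent with Lagrange.
H contains the identity, every element's inverse is in H, and H is closed under ·: it is a subgroup.

Yes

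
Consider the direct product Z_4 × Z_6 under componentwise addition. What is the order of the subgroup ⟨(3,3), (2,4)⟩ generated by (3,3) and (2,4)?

12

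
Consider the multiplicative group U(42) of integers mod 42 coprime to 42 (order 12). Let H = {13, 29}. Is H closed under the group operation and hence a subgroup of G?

The identity 1 ∉ H, so H is not a subgroup.

No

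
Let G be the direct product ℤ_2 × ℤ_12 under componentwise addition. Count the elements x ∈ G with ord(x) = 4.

4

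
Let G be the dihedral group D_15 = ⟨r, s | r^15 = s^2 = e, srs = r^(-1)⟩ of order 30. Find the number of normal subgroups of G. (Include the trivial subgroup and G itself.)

G has 28 subgroups. Checking conjugation-invariance by order — order 1: 1/1 normal; order 2: 0/15 normal; order 3: 1/1 normal; order 5: 1/1 normal; order 6: 0/5 normal; order 10: 0/3 normal; order 15: 1/1 normal; order 30: 1/1 normal.
Total normal subgroups: 5.

5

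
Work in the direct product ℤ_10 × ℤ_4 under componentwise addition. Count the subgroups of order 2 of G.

|G| = 40 and 2 | 40, so subgroups of order 2 are possible by Lagrange.
The subgroups of order 2 are: {(0,0), (0,2)}; {(0,0), (5,0)}; {(0,0), (5,2)}.
So G has 3 subgroups of order 2.

3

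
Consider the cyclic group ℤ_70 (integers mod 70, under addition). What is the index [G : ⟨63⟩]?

|⟨63⟩| = 10 and |G| = 70.
By Lagrange, [G : H] = |G|/|H| = 70/10 = 7.

7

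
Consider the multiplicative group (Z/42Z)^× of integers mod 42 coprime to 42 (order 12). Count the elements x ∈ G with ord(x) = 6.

6

The elements of order 6 are: 5, 11, 17, 19, 23, 31.
That's 6.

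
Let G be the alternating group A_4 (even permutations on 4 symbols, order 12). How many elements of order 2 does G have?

The elements of order 2 are: (1 2)(3 4), (1 3)(2 4), (1 4)(2 3).
That's 3.

3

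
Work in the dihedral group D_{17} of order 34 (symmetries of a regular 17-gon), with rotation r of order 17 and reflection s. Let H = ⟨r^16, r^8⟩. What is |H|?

|⟨r^16⟩| = 17 and |⟨r^8⟩| = 17, so |H| is a multiple of lcm(17, 17) = 17 and divides |G| = 34.
Closing under the operation: H = {e, r, r^2, r^3, r^4, r^5, r^6, r^7, r^8, r^9, r^10, r^11, r^12, r^13, r^14, r^15, r^16}, so |H| = 17.

17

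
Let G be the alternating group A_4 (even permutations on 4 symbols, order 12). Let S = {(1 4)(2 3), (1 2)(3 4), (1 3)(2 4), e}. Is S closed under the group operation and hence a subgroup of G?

|S| = 4 divides |G| = 12, consistent with Lagrange.
S contains the identity, every element's inverse is in S, and S is closed under ∘: it is a subgroup.

Yes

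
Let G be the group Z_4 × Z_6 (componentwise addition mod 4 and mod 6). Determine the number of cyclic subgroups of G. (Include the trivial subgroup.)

Group the elements of G by the cyclic subgroup they generate; each cyclic subgroup of order d accounts for φ(d) elements.
Cyclic subgroups by order — order 1: 1; order 2: 3; order 3: 1; order 4: 2; order 6: 3; order 12: 2.
Total: 12.

12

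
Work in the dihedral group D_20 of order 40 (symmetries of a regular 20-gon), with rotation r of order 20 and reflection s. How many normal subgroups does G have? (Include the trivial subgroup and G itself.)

9

G has 48 subgroups. Checking conjugation-invariance by order — order 1: 1/1 normal; order 2: 1/21 normal; order 4: 1/11 normal; order 5: 1/1 normal; order 8: 0/5 normal; order 10: 1/5 normal; order 20: 3/3 normal; order 40: 1/1 normal.
Total normal subgroups: 9.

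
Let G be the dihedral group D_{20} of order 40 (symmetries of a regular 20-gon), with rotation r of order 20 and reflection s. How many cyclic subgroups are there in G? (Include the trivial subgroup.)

Group the elements of G by the cyclic subgroup they generate; each cyclic subgroup of order d accounts for φ(d) elements.
Cyclic subgroups by order — order 1: 1; order 2: 21; order 4: 1; order 5: 1; order 10: 1; order 20: 1.
Total: 26.

26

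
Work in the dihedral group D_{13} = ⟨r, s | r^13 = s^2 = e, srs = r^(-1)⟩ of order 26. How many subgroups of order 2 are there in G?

13

|G| = 26 and 2 | 26, so subgroups of order 2 are possible by Lagrange.
The subgroups of order 2 are: {e, r^10s}; {e, r^11s}; {e, r^12s}; {e, r^2s}; … (13 in all).
So G has 13 subgroups of order 2.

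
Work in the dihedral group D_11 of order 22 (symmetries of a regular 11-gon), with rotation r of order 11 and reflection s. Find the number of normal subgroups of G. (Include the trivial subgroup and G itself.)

3

G has 14 subgroups. Checking conjugation-invariance by order — order 1: 1/1 normal; order 2: 0/11 normal; order 11: 1/1 normal; order 22: 1/1 normal.
Total normal subgroups: 3.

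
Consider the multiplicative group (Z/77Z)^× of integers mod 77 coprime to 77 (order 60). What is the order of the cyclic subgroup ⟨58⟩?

15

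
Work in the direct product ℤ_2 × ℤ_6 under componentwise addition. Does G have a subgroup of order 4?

Yes

4 | 12. A subgroup of order 4 is {(0,0), (0,3), (1,0), (1,3)}.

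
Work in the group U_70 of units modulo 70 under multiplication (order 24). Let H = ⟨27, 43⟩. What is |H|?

8

|⟨27⟩| = 4 and |⟨43⟩| = 4, so |H| is a multiple of lcm(4, 4) = 4 and divides |G| = 24.
Closing under the operation: H = {1, 13, 27, 29, 41, 43, 57, 69}, so |H| = 8.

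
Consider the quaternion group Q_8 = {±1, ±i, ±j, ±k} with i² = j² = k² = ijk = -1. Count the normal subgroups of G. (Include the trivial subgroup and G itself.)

G has 6 subgroups. Checking conjugation-invariance by order — order 1: 1/1 normal; order 2: 1/1 normal; order 4: 3/3 normal; order 8: 1/1 normal.
Total normal subgroups: 6.

6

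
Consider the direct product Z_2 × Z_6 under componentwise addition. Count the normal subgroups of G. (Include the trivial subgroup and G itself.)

G is abelian, so every subgroup is normal.
G has 10 subgroups in total, hence 10 normal subgroups.

10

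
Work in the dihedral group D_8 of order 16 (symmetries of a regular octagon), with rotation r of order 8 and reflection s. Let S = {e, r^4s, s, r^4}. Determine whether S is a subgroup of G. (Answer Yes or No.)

Yes

|S| = 4 divides |G| = 16, consistent with Lagrange.
S contains the identity, every element's inverse is in S, and S is closed under ·: it is a subgroup.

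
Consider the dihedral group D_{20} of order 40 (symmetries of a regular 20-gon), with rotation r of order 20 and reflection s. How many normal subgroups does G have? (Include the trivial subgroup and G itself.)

G has 48 subgroups. Checking conjugation-invariance by order — order 1: 1/1 normal; order 2: 1/21 normal; order 4: 1/11 normal; order 5: 1/1 normal; order 8: 0/5 normal; order 10: 1/5 normal; order 20: 3/3 normal; order 40: 1/1 normal.
Total normal subgroups: 9.

9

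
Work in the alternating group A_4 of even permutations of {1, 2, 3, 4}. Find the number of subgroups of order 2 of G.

3

|G| = 12 and 2 | 12, so subgroups of order 2 are possible by Lagrange.
The subgroups of order 2 are: {e, (1 2)(3 4)}; {e, (1 3)(2 4)}; {e, (1 4)(2 3)}.
So G has 3 subgroups of order 2.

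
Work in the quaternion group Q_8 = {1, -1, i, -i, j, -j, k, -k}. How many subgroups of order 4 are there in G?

3

|G| = 8 and 4 | 8, so subgroups of order 4 are possible by Lagrange.
The subgroups of order 4 are: {1, -1, i, -i}; {1, -1, j, -j}; {1, -1, k, -k}.
So G has 3 subgroups of order 4.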